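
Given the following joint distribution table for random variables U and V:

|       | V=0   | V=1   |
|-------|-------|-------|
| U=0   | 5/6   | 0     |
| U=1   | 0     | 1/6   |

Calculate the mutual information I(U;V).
Marginal P(U) (row sums):
  P(U=0) = 5/6 + 0 = 5/6
  P(U=1) = 0 + 1/6 = 1/6
Marginal P(V) (column sums):
  P(V=0) = 5/6 + 0 = 5/6
  P(V=1) = 0 + 1/6 = 1/6

H(U) = -[(5/6)·log₂(5/6) + (1/6)·log₂(1/6)]
  = 0.2192 + 0.4308
  = 0.6500 bits
H(V) = -[(5/6)·log₂(5/6) + (1/6)·log₂(1/6)]
  = 0.2192 + 0.4308
  = 0.6500 bits
H(U,V) = -[(5/6)·log₂(5/6) + (1/6)·log₂(1/6)]
  = 0.2192 + 0.4308
  = 0.6500 bits

I(U;V) = H(U) + H(V) - H(U,V)
  = 0.6500 + 0.6500 - 0.6500
  = 0.6500 bits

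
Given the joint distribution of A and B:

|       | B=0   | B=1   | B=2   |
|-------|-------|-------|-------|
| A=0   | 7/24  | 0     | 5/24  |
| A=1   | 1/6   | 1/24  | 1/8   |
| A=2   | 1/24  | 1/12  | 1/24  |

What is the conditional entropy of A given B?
Marginal P(B) (column sums):
  P(B=0) = 7/24 + 1/6 + 1/24 = 1/2
  P(B=1) = 0 + 1/24 + 1/12 = 1/8
  P(B=2) = 5/24 + 1/8 + 1/24 = 3/8

H(A|B) = -Σ P(A,B)·log₂ P(A|B), where P(A|B) = P(A,B) / P(B)
  (cells with P(A,B) = 0 contribute 0)
  (A=0,B=0): P(A|B) = (7/24)/(1/2) = 7/12;  -(7/24)·log₂(7/12) = 0.2268
  (A=0,B=2): P(A|B) = (5/24)/(3/8) = 5/9;  -(5/24)·log₂(5/9) = 0.1767
  (A=1,B=0): P(A|B) = (1/6)/(1/2) = 1/3;  -(1/6)·log₂(1/3) = 0.2642
  (A=1,B=1): P(A|B) = (1/24)/(1/8) = 1/3;  -(1/24)·log₂(1/3) = 0.0660
  (A=1,B=2): P(A|B) = (1/8)/(3/8) = 1/3;  -(1/8)·log₂(1/3) = 0.1981
  (A=2,B=0): P(A|B) = (1/24)/(1/2) = 1/12;  -(1/24)·log₂(1/12) = 0.1494
  (A=2,B=1): P(A|B) = (1/12)/(1/8) = 2/3;  -(1/12)·log₂(2/3) = 0.0487
  (A=2,B=2): P(A|B) = (1/24)/(3/8) = 1/9;  -(1/24)·log₂(1/9) = 0.1321
H(A|B) = 0.2268 + 0.1767 + 0.2642 + 0.0660 + 0.1981 + 0.1494 + 0.0487 + 0.1321
  = 1.2620 bits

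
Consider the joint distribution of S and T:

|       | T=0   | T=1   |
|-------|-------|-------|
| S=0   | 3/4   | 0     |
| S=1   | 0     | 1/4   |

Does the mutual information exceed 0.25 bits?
Marginal P(S) (row sums):
  P(S=0) = 3/4 + 0 = 3/4
  P(S=1) = 0 + 1/4 = 1/4
Marginal P(T) (column sums):
  P(T=0) = 3/4 + 0 = 3/4
  P(T=1) = 0 + 1/4 = 1/4

H(S) = -[(3/4)·log₂(3/4) + (1/4)·log₂(1/4)]
  = 0.3113 + 0.5000
  = 0.8113 bits
H(T) = -[(3/4)·log₂(3/4) + (1/4)·log₂(1/4)]
  = 0.3113 + 0.5000
  = 0.8113 bits
H(S,T) = -[(3/4)·log₂(3/4) + (1/4)·log₂(1/4)]
  = 0.3113 + 0.5000
  = 0.8113 bits

I(S;T) = H(S) + H(T) - H(S,T)
  = 0.8113 + 0.8113 - 0.8113
  = 0.8113 bits

Yes. I(S;T) = 0.8113 bits, which is > 0.25 bits.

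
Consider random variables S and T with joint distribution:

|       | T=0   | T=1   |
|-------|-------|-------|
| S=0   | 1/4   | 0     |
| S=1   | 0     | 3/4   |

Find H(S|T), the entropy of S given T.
Marginal P(T) (column sums):
  P(T=0) = 1/4 + 0 = 1/4
  P(T=1) = 0 + 3/4 = 3/4

H(S|T) = -Σ P(S,T)·log₂ P(S|T), where P(S|T) = P(S,T) / P(T)
  (cells with P(S,T) = 0 contribute 0)
  (S=0,T=0): P(S|T) = (1/4)/(1/4) = 1;  -(1/4)·log₂(1) = 0.0000
  (S=1,T=1): P(S|T) = (3/4)/(3/4) = 1;  -(3/4)·log₂(1) = 0.0000
H(S|T) = 0.0000 + 0.0000
  = 0.0000 bits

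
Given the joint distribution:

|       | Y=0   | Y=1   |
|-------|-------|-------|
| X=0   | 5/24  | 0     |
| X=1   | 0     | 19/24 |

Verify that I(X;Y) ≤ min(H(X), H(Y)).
Marginal P(X) (row sums):
  P(X=0) = 5/24 + 0 = 5/24
  P(X=1) = 0 + 19/24 = 19/24
Marginal P(Y) (column sums):
  P(Y=0) = 5/24 + 0 = 5/24
  P(Y=1) = 0 + 19/24 = 19/24

H(X) = -[(5/24)·log₂(5/24) + (19/24)·log₂(19/24)]
  = 0.4715 + 0.2668
  = 0.7383 bits
H(Y) = -[(5/24)·log₂(5/24) + (19/24)·log₂(19/24)]
  = 0.4715 + 0.2668
  = 0.7383 bits
H(X,Y) = -[(5/24)·log₂(5/24) + (19/24)·log₂(19/24)]
  = 0.4715 + 0.2668
  = 0.7383 bits

I(X;Y) = H(X) + H(Y) - H(X,Y)
  = 0.7383 + 0.7383 - 0.7383
  = 0.7383 bits

min(H(X), H(Y)) = min(0.7383, 0.7383) = 0.7383 bits
Since 0.7383 ≤ 0.7383, the bound is satisfied ✓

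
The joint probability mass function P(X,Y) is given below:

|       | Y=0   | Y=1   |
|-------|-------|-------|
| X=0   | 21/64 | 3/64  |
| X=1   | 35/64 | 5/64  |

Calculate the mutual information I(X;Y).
Marginal P(X) (row sums):
  P(X=0) = 21/64 + 3/64 = 3/8
  P(X=1) = 35/64 + 5/64 = 5/8
Marginal P(Y) (column sums):
  P(Y=0) = 21/64 + 35/64 = 7/8
  P(Y=1) = 3/64 + 5/64 = 1/8

H(X) = -[(3/8)·log₂(3/8) + (5/8)·log₂(5/8)]
  = 0.5306 + 0.4238
  = 0.9544 bits
H(Y) = -[(7/8)·log₂(7/8) + (1/8)·log₂(1/8)]
  = 0.1686 + 0.3750
  = 0.5436 bits
H(X,Y) = -[(21/64)·log₂(21/64) + (3/64)·log₂(3/64) + (35/64)·log₂(35/64) + (5/64)·log₂(5/64)]
  = 0.5275 + 0.2070 + 0.4762 + 0.2873
  = 1.4980 bits

I(X;Y) = H(X) + H(Y) - H(X,Y)
  = 0.9544 + 0.5436 - 1.4980
  = 0.0000 bits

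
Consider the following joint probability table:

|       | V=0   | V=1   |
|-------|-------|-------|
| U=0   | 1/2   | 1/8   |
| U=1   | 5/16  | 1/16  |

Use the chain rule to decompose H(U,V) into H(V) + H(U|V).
By the chain rule: H(U,V) = H(V) + H(U|V)

Marginal P(V) (column sums):
  P(V=0) = 1/2 + 5/16 = 13/16
  P(V=1) = 1/8 + 1/16 = 3/16
H(V) = -[(13/16)·log₂(13/16) + (3/16)·log₂(3/16)]
  = 0.2434 + 0.4528
  = 0.6962 bits
H(U|V) = -Σ P(U,V)·log₂ P(U|V), where P(U|V) = P(U,V) / P(V)
  (U=0,V=0): P(U|V) = (1/2)/(13/16) = 8/13;  -(1/2)·log₂(8/13) = 0.3502
  (U=0,V=1): P(U|V) = (1/8)/(3/16) = 2/3;  -(1/8)·log₂(2/3) = 0.0731
  (U=1,V=0): P(U|V) = (5/16)/(13/16) = 5/13;  -(5/16)·log₂(5/13) = 0.4308
  (U=1,V=1): P(U|V) = (1/16)/(3/16) = 1/3;  -(1/16)·log₂(1/3) = 0.0991
H(U|V) = 0.3502 + 0.0731 + 0.4308 + 0.0991
  = 0.9532 bits

H(U,V) = H(V) + H(U|V) = 0.6962 + 0.9532 = 1.6494 bits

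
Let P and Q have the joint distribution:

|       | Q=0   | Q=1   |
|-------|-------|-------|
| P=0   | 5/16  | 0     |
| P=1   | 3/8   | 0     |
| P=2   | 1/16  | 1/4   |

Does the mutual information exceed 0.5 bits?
Marginal P(P) (row sums):
  P(P=0) = 5/16 + 0 = 5/16
  P(P=1) = 3/8 + 0 = 3/8
  P(P=2) = 1/16 + 1/4 = 5/16
Marginal P(Q) (column sums):
  P(Q=0) = 5/16 + 3/8 + 1/16 = 3/4
  P(Q=1) = 0 + 0 + 1/4 = 1/4

H(P) = -[(5/16)·log₂(5/16) + (3/8)·log₂(3/8) + (5/16)·log₂(5/16)]
  = 0.5244 + 0.5306 + 0.5244
  = 1.5794 bits
H(Q) = -[(3/4)·log₂(3/4) + (1/4)·log₂(1/4)]
  = 0.3113 + 0.5000
  = 0.8113 bits
H(P,Q) = -[(5/16)·log₂(5/16) + (3/8)·log₂(3/8) + (1/16)·log₂(1/16) + (1/4)·log₂(1/4)]
  = 0.5244 + 0.5306 + 0.2500 + 0.5000
  = 1.8050 bits

I(P;Q) = H(P) + H(Q) - H(P,Q)
  = 1.5794 + 0.8113 - 1.8050
  = 0.5857 bits

Yes. I(P;Q) = 0.5857 bits, which is > 0.5 bits.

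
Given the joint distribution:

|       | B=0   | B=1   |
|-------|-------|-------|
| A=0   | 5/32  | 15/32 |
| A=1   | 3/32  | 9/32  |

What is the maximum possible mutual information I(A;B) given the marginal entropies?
The upper bound on mutual information is I(A;B) ≤ min(H(A), H(B)).

Marginal P(A) (row sums):
  P(A=0) = 5/32 + 15/32 = 5/8
  P(A=1) = 3/32 + 9/32 = 3/8
Marginal P(B) (column sums):
  P(B=0) = 5/32 + 3/32 = 1/4
  P(B=1) = 15/32 + 9/32 = 3/4

H(A) = -[(5/8)·log₂(5/8) + (3/8)·log₂(3/8)]
  = 0.4238 + 0.5306
  = 0.9544 bits
H(B) = -[(1/4)·log₂(1/4) + (3/4)·log₂(3/4)]
  = 0.5000 + 0.3113
  = 0.8113 bits

Maximum possible I(A;B) = min(0.9544, 0.8113) = 0.8113 bits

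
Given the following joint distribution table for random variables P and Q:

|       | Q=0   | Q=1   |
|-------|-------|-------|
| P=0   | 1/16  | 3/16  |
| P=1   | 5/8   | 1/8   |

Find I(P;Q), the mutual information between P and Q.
Marginal P(P) (row sums):
  P(P=0) = 1/16 + 3/16 = 1/4
  P(P=1) = 5/8 + 1/8 = 3/4
Marginal P(Q) (column sums):
  P(Q=0) = 1/16 + 5/8 = 11/16
  P(Q=1) = 3/16 + 1/8 = 5/16

H(P) = -[(1/4)·log₂(1/4) + (3/4)·log₂(3/4)]
  = 0.5000 + 0.3113
  = 0.8113 bits
H(Q) = -[(11/16)·log₂(11/16) + (5/16)·log₂(5/16)]
  = 0.3716 + 0.5244
  = 0.8960 bits
H(P,Q) = -[(1/16)·log₂(1/16) + (3/16)·log₂(3/16) + (5/8)·log₂(5/8) + (1/8)·log₂(1/8)]
  = 0.2500 + 0.4528 + 0.4238 + 0.3750
  = 1.5016 bits

I(P;Q) = H(P) + H(Q) - H(P,Q)
  = 0.8113 + 0.8960 - 1.5016
  = 0.2057 bits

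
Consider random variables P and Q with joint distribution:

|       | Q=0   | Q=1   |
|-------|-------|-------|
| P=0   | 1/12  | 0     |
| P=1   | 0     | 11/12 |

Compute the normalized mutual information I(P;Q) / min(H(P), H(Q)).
Marginal P(P) (row sums):
  P(P=0) = 1/12 + 0 = 1/12
  P(P=1) = 0 + 11/12 = 11/12
Marginal P(Q) (column sums):
  P(Q=0) = 1/12 + 0 = 1/12
  P(Q=1) = 0 + 11/12 = 11/12

H(P) = -[(1/12)·log₂(1/12) + (11/12)·log₂(11/12)]
  = 0.2987 + 0.1151
  = 0.4138 bits
H(Q) = -[(1/12)·log₂(1/12) + (11/12)·log₂(11/12)]
  = 0.2987 + 0.1151
  = 0.4138 bits
H(P,Q) = -[(1/12)·log₂(1/12) + (11/12)·log₂(11/12)]
  = 0.2987 + 0.1151
  = 0.4138 bits

I(P;Q) = H(P) + H(Q) - H(P,Q)
  = 0.4138 + 0.4138 - 0.4138
  = 0.4138 bits

min(H(P), H(Q)) = min(0.4138, 0.4138) = 0.4138 bits
Normalized MI = 0.4138 / 0.4138 = 1.0000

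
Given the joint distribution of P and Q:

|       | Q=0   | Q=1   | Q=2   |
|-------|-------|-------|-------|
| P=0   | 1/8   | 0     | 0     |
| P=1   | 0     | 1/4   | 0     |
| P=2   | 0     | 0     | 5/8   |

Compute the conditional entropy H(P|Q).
Marginal P(Q) (column sums):
  P(Q=0) = 1/8 + 0 + 0 = 1/8
  P(Q=1) = 0 + 1/4 + 0 = 1/4
  P(Q=2) = 0 + 0 + 5/8 = 5/8

H(P|Q) = -Σ P(P,Q)·log₂ P(P|Q), where P(P|Q) = P(P,Q) / P(Q)
  (cells with P(P,Q) = 0 contribute 0)
  (P=0,Q=0): P(P|Q) = (1/8)/(1/8) = 1;  -(1/8)·log₂(1) = 0.0000
  (P=1,Q=1): P(P|Q) = (1/4)/(1/4) = 1;  -(1/4)·log₂(1) = 0.0000
  (P=2,Q=2): P(P|Q) = (5/8)/(5/8) = 1;  -(5/8)·log₂(1) = 0.0000
H(P|Q) = 0.0000 + 0.0000 + 0.0000
  = 0.0000 bits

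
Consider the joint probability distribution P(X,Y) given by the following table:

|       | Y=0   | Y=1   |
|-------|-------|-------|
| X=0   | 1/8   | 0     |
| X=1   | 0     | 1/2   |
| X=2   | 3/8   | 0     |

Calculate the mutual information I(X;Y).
Marginal P(X) (row sums):
  P(X=0) = 1/8 + 0 = 1/8
  P(X=1) = 0 + 1/2 = 1/2
  P(X=2) = 3/8 + 0 = 3/8
Marginal P(Y) (column sums):
  P(Y=0) = 1/8 + 0 + 3/8 = 1/2
  P(Y=1) = 0 + 1/2 + 0 = 1/2

H(X) = -[(1/8)·log₂(1/8) + (1/2)·log₂(1/2) + (3/8)·log₂(3/8)]
  = 0.3750 + 0.5000 + 0.5306
  = 1.4056 bits
H(Y) = -[(1/2)·log₂(1/2) + (1/2)·log₂(1/2)]
  = 0.5000 + 0.5000
  = 1.0000 bits
H(X,Y) = -[(1/8)·log₂(1/8) + (1/2)·log₂(1/2) + (3/8)·log₂(3/8)]
  = 0.3750 + 0.5000 + 0.5306
  = 1.4056 bits

I(X;Y) = H(X) + H(Y) - H(X,Y)
  = 1.4056 + 1.0000 - 1.4056
  = 1.0000 bits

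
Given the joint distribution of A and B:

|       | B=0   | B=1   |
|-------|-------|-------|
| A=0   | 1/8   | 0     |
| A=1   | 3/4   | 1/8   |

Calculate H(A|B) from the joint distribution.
Marginal P(B) (column sums):
  P(B=0) = 1/8 + 3/4 = 7/8
  P(B=1) = 0 + 1/8 = 1/8

H(A|B) = -Σ P(A,B)·log₂ P(A|B), where P(A|B) = P(A,B) / P(B)
  (cells with P(A,B) = 0 contribute 0)
  (A=0,B=0): P(A|B) = (1/8)/(7/8) = 1/7;  -(1/8)·log₂(1/7) = 0.3509
  (A=1,B=0): P(A|B) = (3/4)/(7/8) = 6/7;  -(3/4)·log₂(6/7) = 0.1668
  (A=1,B=1): P(A|B) = (1/8)/(1/8) = 1;  -(1/8)·log₂(1) = 0.0000
H(A|B) = 0.3509 + 0.1668 + 0.0000
  = 0.5177 bits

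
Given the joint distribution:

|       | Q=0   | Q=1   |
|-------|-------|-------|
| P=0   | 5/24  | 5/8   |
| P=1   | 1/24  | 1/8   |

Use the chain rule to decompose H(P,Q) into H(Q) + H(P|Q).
By the chain rule: H(P,Q) = H(Q) + H(P|Q)

Marginal P(Q) (column sums):
  P(Q=0) = 5/24 + 1/24 = 1/4
  P(Q=1) = 5/8 + 1/8 = 3/4
H(Q) = -[(1/4)·log₂(1/4) + (3/4)·log₂(3/4)]
  = 0.5000 + 0.3113
  = 0.8113 bits
H(P|Q) = -Σ P(P,Q)·log₂ P(P|Q), where P(P|Q) = P(P,Q) / P(Q)
  (P=0,Q=0): P(P|Q) = (5/24)/(1/4) = 5/6;  -(5/24)·log₂(5/6) = 0.0548
  (P=0,Q=1): P(P|Q) = (5/8)/(3/4) = 5/6;  -(5/8)·log₂(5/6) = 0.1644
  (P=1,Q=0): P(P|Q) = (1/24)/(1/4) = 1/6;  -(1/24)·log₂(1/6) = 0.1077
  (P=1,Q=1): P(P|Q) = (1/8)/(3/4) = 1/6;  -(1/8)·log₂(1/6) = 0.3231
H(P|Q) = 0.0548 + 0.1644 + 0.1077 + 0.3231
  = 0.6500 bits

H(P,Q) = H(Q) + H(P|Q) = 0.8113 + 0.6500 = 1.4613 bits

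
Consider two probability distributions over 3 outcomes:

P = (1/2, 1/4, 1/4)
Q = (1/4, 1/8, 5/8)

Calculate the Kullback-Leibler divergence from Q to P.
D(P||Q) = Σ P(i) log₂(P(i)/Q(i))
  i=0: (1/2) × log₂((1/2)/(1/4)) = (1/2) × log₂(2) = 0.5000
  i=1: (1/4) × log₂((1/4)/(1/8)) = (1/4) × log₂(2) = 0.2500
  i=2: (1/4) × log₂((1/4)/(5/8)) = (1/4) × log₂(2/5) = -0.3305
D(P||Q) = 0.5000 + 0.2500 - 0.3305
  = 0.4195 bits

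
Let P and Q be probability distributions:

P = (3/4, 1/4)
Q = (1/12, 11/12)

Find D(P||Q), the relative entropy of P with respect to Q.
D(P||Q) = Σ P(i) log₂(P(i)/Q(i))
  i=0: (3/4) × log₂((3/4)/(1/12)) = (3/4) × log₂(9) = 2.3774
  i=1: (1/4) × log₂((1/4)/(11/12)) = (1/4) × log₂(3/11) = -0.4686
D(P||Q) = 2.3774 - 0.4686
  = 1.9088 bits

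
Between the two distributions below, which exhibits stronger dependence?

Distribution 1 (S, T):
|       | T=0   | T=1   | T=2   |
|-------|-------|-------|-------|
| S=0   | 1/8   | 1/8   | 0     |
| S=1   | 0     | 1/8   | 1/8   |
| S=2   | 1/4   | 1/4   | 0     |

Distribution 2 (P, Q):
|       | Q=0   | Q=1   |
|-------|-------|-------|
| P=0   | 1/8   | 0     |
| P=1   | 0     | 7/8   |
Distribution 1 (S, T):
Marginal P(S) (row sums):
  P(S=0) = 1/8 + 1/8 + 0 = 1/4
  P(S=1) = 0 + 1/8 + 1/8 = 1/4
  P(S=2) = 1/4 + 1/4 + 0 = 1/2
Marginal P(T) (column sums):
  P(T=0) = 1/8 + 0 + 1/4 = 3/8
  P(T=1) = 1/8 + 1/8 + 1/4 = 1/2
  P(T=2) = 0 + 1/8 + 0 = 1/8

H(S) = -[(1/4)·log₂(1/4) + (1/4)·log₂(1/4) + (1/2)·log₂(1/2)]
  = 0.5000 + 0.5000 + 0.5000
  = 1.5000 bits
H(T) = -[(3/8)·log₂(3/8) + (1/2)·log₂(1/2) + (1/8)·log₂(1/8)]
  = 0.5306 + 0.5000 + 0.3750
  = 1.4056 bits
H(S,T) = -[(1/8)·log₂(1/8) + (1/8)·log₂(1/8) + (1/8)·log₂(1/8) + (1/8)·log₂(1/8) + (1/4)·log₂(1/4) + (1/4)·log₂(1/4)]
  = 0.3750 + 0.3750 + 0.3750 + 0.3750 + 0.5000 + 0.5000
  = 2.5000 bits

I(S;T) = H(S) + H(T) - H(S,T)
  = 1.5000 + 1.4056 - 2.5000
  = 0.4056 bits

Distribution 2 (P, Q):
Marginal P(P) (row sums):
  P(P=0) = 1/8 + 0 = 1/8
  P(P=1) = 0 + 7/8 = 7/8
Marginal P(Q) (column sums):
  P(Q=0) = 1/8 + 0 = 1/8
  P(Q=1) = 0 + 7/8 = 7/8

H(P) = -[(1/8)·log₂(1/8) + (7/8)·log₂(7/8)]
  = 0.3750 + 0.1686
  = 0.5436 bits
H(Q) = -[(1/8)·log₂(1/8) + (7/8)·log₂(7/8)]
  = 0.3750 + 0.1686
  = 0.5436 bits
H(P,Q) = -[(1/8)·log₂(1/8) + (7/8)·log₂(7/8)]
  = 0.3750 + 0.1686
  = 0.5436 bits

I(P;Q) = H(P) + H(Q) - H(P,Q)
  = 0.5436 + 0.5436 - 0.5436
  = 0.5436 bits

I(P;Q) = 0.5436 bits > I(S;T) = 0.4056 bits, so (P, Q) has the higher mutual information (stronger dependence).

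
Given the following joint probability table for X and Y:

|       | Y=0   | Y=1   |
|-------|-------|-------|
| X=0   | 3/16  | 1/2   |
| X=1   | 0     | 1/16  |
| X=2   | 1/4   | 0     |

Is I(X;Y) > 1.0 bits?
Marginal P(X) (row sums):
  P(X=0) = 3/16 + 1/2 = 11/16
  P(X=1) = 0 + 1/16 = 1/16
  P(X=2) = 1/4 + 0 = 1/4
Marginal P(Y) (column sums):
  P(Y=0) = 3/16 + 0 + 1/4 = 7/16
  P(Y=1) = 1/2 + 1/16 + 0 = 9/16

H(X) = -[(11/16)·log₂(11/16) + (1/16)·log₂(1/16) + (1/4)·log₂(1/4)]
  = 0.3716 + 0.2500 + 0.5000
  = 1.1216 bits
H(Y) = -[(7/16)·log₂(7/16) + (9/16)·log₂(9/16)]
  = 0.5218 + 0.4669
  = 0.9887 bits
H(X,Y) = -[(3/16)·log₂(3/16) + (1/2)·log₂(1/2) + (1/16)·log₂(1/16) + (1/4)·log₂(1/4)]
  = 0.4528 + 0.5000 + 0.2500 + 0.5000
  = 1.7028 bits

I(X;Y) = H(X) + H(Y) - H(X,Y)
  = 1.1216 + 0.9887 - 1.7028
  = 0.4075 bits

No. I(X;Y) = 0.4075 bits, which is ≤ 1.0 bits.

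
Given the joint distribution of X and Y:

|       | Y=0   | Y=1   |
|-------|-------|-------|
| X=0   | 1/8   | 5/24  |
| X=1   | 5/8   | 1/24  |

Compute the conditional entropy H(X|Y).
Marginal P(Y) (column sums):
  P(Y=0) = 1/8 + 5/8 = 3/4
  P(Y=1) = 5/24 + 1/24 = 1/4

H(X|Y) = -Σ P(X,Y)·log₂ P(X|Y), where P(X|Y) = P(X,Y) / P(Y)
  (X=0,Y=0): P(X|Y) = (1/8)/(3/4) = 1/6;  -(1/8)·log₂(1/6) = 0.3231
  (X=0,Y=1): P(X|Y) = (5/24)/(1/4) = 5/6;  -(5/24)·log₂(5/6) = 0.0548
  (X=1,Y=0): P(X|Y) = (5/8)/(3/4) = 5/6;  -(5/8)·log₂(5/6) = 0.1644
  (X=1,Y=1): P(X|Y) = (1/24)/(1/4) = 1/6;  -(1/24)·log₂(1/6) = 0.1077
H(X|Y) = 0.3231 + 0.0548 + 0.1644 + 0.1077
  = 0.6500 bits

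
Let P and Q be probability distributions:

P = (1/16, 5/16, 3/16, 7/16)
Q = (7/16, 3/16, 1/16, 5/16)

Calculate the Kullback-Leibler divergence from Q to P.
D(P||Q) = Σ P(i) log₂(P(i)/Q(i))
  i=0: (1/16) × log₂((1/16)/(7/16)) = (1/16) × log₂(1/7) = -0.1755
  i=1: (5/16) × log₂((5/16)/(3/16)) = (5/16) × log₂(5/3) = 0.2303
  i=2: (3/16) × log₂((3/16)/(1/16)) = (3/16) × log₂(3) = 0.2972
  i=3: (7/16) × log₂((7/16)/(5/16)) = (7/16) × log₂(7/5) = 0.2124
D(P||Q) = -0.1755 + 0.2303 + 0.2972 + 0.2124
  = 0.5644 bits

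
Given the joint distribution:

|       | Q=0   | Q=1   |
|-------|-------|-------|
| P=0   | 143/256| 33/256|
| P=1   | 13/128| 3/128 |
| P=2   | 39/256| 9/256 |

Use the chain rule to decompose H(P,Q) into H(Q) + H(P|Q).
By the chain rule: H(P,Q) = H(Q) + H(P|Q)

Marginal P(Q) (column sums):
  P(Q=0) = 143/256 + 13/128 + 39/256 = 13/16
  P(Q=1) = 33/256 + 3/128 + 9/256 = 3/16
H(Q) = -[(13/16)·log₂(13/16) + (3/16)·log₂(3/16)]
  = 0.2434 + 0.4528
  = 0.6962 bits
H(P|Q) = -Σ P(P,Q)·log₂ P(P|Q), where P(P|Q) = P(P,Q) / P(Q)
  (P=0,Q=0): P(P|Q) = (143/256)/(13/16) = 11/16;  -(143/256)·log₂(11/16) = 0.3020
  (P=0,Q=1): P(P|Q) = (33/256)/(3/16) = 11/16;  -(33/256)·log₂(11/16) = 0.0697
  (P=1,Q=0): P(P|Q) = (13/128)/(13/16) = 1/8;  -(13/128)·log₂(1/8) = 0.3047
  (P=1,Q=1): P(P|Q) = (3/128)/(3/16) = 1/8;  -(3/128)·log₂(1/8) = 0.0703
  (P=2,Q=0): P(P|Q) = (39/256)/(13/16) = 3/16;  -(39/256)·log₂(3/16) = 0.3679
  (P=2,Q=1): P(P|Q) = (9/256)/(3/16) = 3/16;  -(9/256)·log₂(3/16) = 0.0849
H(P|Q) = 0.3020 + 0.0697 + 0.3047 + 0.0703 + 0.3679 + 0.0849
  = 1.1995 bits

H(P,Q) = H(Q) + H(P|Q) = 0.6962 + 1.1995 = 1.8957 bits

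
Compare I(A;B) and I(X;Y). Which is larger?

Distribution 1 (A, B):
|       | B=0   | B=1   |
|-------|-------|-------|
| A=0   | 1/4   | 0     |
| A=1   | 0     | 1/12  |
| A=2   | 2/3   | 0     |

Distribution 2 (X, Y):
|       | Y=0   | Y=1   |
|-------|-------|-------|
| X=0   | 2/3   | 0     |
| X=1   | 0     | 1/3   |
Distribution 1 (A, B):
Marginal P(A) (row sums):
  P(A=0) = 1/4 + 0 = 1/4
  P(A=1) = 0 + 1/12 = 1/12
  P(A=2) = 2/3 + 0 = 2/3
Marginal P(B) (column sums):
  P(B=0) = 1/4 + 0 + 2/3 = 11/12
  P(B=1) = 0 + 1/12 + 0 = 1/12

H(A) = -[(1/4)·log₂(1/4) + (1/12)·log₂(1/12) + (2/3)·log₂(2/3)]
  = 0.5000 + 0.2987 + 0.3900
  = 1.1887 bits
H(B) = -[(11/12)·log₂(11/12) + (1/12)·log₂(1/12)]
  = 0.1151 + 0.2987
  = 0.4138 bits
H(A,B) = -[(1/4)·log₂(1/4) + (1/12)·log₂(1/12) + (2/3)·log₂(2/3)]
  = 0.5000 + 0.2987 + 0.3900
  = 1.1887 bits

I(A;B) = H(A) + H(B) - H(A,B)
  = 1.1887 + 0.4138 - 1.1887
  = 0.4138 bits

Distribution 2 (X, Y):
Marginal P(X) (row sums):
  P(X=0) = 2/3 + 0 = 2/3
  P(X=1) = 0 + 1/3 = 1/3
Marginal P(Y) (column sums):
  P(Y=0) = 2/3 + 0 = 2/3
  P(Y=1) = 0 + 1/3 = 1/3

H(X) = -[(2/3)·log₂(2/3) + (1/3)·log₂(1/3)]
  = 0.3900 + 0.5283
  = 0.9183 bits
H(Y) = -[(2/3)·log₂(2/3) + (1/3)·log₂(1/3)]
  = 0.3900 + 0.5283
  = 0.9183 bits
H(X,Y) = -[(2/3)·log₂(2/3) + (1/3)·log₂(1/3)]
  = 0.3900 + 0.5283
  = 0.9183 bits

I(X;Y) = H(X) + H(Y) - H(X,Y)
  = 0.9183 + 0.9183 - 0.9183
  = 0.9183 bits

I(X;Y) = 0.9183 bits > I(A;B) = 0.4138 bits, so (X, Y) has the higher mutual information (stronger dependence).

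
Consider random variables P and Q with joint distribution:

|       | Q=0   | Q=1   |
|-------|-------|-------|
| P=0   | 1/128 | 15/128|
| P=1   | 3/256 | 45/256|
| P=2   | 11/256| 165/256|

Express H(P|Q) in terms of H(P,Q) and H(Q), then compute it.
H(P|Q) = H(P,Q) - H(Q)

Marginal P(Q) (column sums):
  P(Q=0) = 1/128 + 3/256 + 11/256 = 1/16
  P(Q=1) = 15/128 + 45/256 + 165/256 = 15/16

H(P,Q) = -[(1/128)·log₂(1/128) + (15/128)·log₂(15/128) + (3/256)·log₂(3/256) + (45/256)·log₂(45/256) + (11/256)·log₂(11/256) + (165/256)·log₂(165/256)]
  = 0.0547 + 0.3625 + 0.0752 + 0.4409 + 0.1951 + 0.4084
  = 1.5368 bits
H(Q) = -[(1/16)·log₂(1/16) + (15/16)·log₂(15/16)]
  = 0.2500 + 0.0873
  = 0.3373 bits

H(P|Q) = 1.5368 - 0.3373 = 1.1995 bits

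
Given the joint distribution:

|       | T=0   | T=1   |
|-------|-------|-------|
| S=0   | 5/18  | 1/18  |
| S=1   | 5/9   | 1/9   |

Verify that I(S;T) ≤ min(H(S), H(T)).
Marginal P(S) (row sums):
  P(S=0) = 5/18 + 1/18 = 1/3
  P(S=1) = 5/9 + 1/9 = 2/3
Marginal P(T) (column sums):
  P(T=0) = 5/18 + 5/9 = 5/6
  P(T=1) = 1/18 + 1/9 = 1/6

H(S) = -[(1/3)·log₂(1/3) + (2/3)·log₂(2/3)]
  = 0.5283 + 0.3900
  = 0.9183 bits
H(T) = -[(5/6)·log₂(5/6) + (1/6)·log₂(1/6)]
  = 0.2192 + 0.4308
  = 0.6500 bits
H(S,T) = -[(5/18)·log₂(5/18) + (1/18)·log₂(1/18) + (5/9)·log₂(5/9) + (1/9)·log₂(1/9)]
  = 0.5133 + 0.2317 + 0.4711 + 0.3522
  = 1.5683 bits

I(S;T) = H(S) + H(T) - H(S,T)
  = 0.9183 + 0.6500 - 1.5683
  = 0.0000 bits

min(H(S), H(T)) = min(0.9183, 0.6500) = 0.6500 bits
Since 0.0000 ≤ 0.6500, the bound is satisfied ✓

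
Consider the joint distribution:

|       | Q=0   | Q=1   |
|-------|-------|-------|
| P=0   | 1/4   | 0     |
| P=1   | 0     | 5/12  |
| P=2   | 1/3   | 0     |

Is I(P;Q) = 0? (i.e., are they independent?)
Marginal P(P) (row sums):
  P(P=0) = 1/4 + 0 = 1/4
  P(P=1) = 0 + 5/12 = 5/12
  P(P=2) = 1/3 + 0 = 1/3
Marginal P(Q) (column sums):
  P(Q=0) = 1/4 + 0 + 1/3 = 7/12
  P(Q=1) = 0 + 5/12 + 0 = 5/12

P and Q are independent iff P(P=i,Q=j) = P(P=i)·P(Q=j) for every cell.
  P(P=0)·P(Q=0) = 1/4 × 7/12 = 7/48, but P(P=0,Q=0) = 1/4 ✗

No, P and Q are not independent. Quantitatively, I(P;Q) > 0:

H(P) = -[(1/4)·log₂(1/4) + (5/12)·log₂(5/12) + (1/3)·log₂(1/3)]
  = 0.5000 + 0.5263 + 0.5283
  = 1.5546 bits
H(Q) = -[(7/12)·log₂(7/12) + (5/12)·log₂(5/12)]
  = 0.4536 + 0.5263
  = 0.9799 bits
H(P,Q) = -[(1/4)·log₂(1/4) + (5/12)·log₂(5/12) + (1/3)·log₂(1/3)]
  = 0.5000 + 0.5263 + 0.5283
  = 1.5546 bits
I(P;Q) = H(P) + H(Q) - H(P,Q) = 1.5546 + 0.9799 - 1.5546 = 0.9799 bits > 0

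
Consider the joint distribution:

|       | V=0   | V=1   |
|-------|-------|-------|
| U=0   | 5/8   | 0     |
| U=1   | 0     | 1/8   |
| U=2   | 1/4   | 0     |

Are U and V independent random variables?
Marginal P(U) (row sums):
  P(U=0) = 5/8 + 0 = 5/8
  P(U=1) = 0 + 1/8 = 1/8
  P(U=2) = 1/4 + 0 = 1/4
Marginal P(V) (column sums):
  P(V=0) = 5/8 + 0 + 1/4 = 7/8
  P(V=1) = 0 + 1/8 + 0 = 1/8

U and V are independent iff P(U=i,V=j) = P(U=i)·P(V=j) for every cell.
  P(U=0)·P(V=0) = 5/8 × 7/8 = 35/64, but P(U=0,V=0) = 5/8 ✗

No, U and V are not independent. Quantitatively, I(U;V) > 0:

H(U) = -[(5/8)·log₂(5/8) + (1/8)·log₂(1/8) + (1/4)·log₂(1/4)]
  = 0.4238 + 0.3750 + 0.5000
  = 1.2988 bits
H(V) = -[(7/8)·log₂(7/8) + (1/8)·log₂(1/8)]
  = 0.1686 + 0.3750
  = 0.5436 bits
H(U,V) = -[(5/8)·log₂(5/8) + (1/8)·log₂(1/8) + (1/4)·log₂(1/4)]
  = 0.4238 + 0.3750 + 0.5000
  = 1.2988 bits
I(U;V) = H(U) + H(V) - H(U,V) = 1.2988 + 0.5436 - 1.2988 = 0.5436 bits > 0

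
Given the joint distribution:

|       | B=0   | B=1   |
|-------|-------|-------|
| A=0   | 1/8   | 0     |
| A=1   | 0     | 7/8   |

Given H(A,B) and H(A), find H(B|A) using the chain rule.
From the chain rule: H(A,B) = H(A) + H(B|A)
Therefore: H(B|A) = H(A,B) - H(A)

H(A,B) = -[(1/8)·log₂(1/8) + (7/8)·log₂(7/8)]
  = 0.3750 + 0.1686
  = 0.5436 bits
Marginal P(A) (row sums):
  P(A=0) = 1/8 + 0 = 1/8
  P(A=1) = 0 + 7/8 = 7/8
H(A) = -[(1/8)·log₂(1/8) + (7/8)·log₂(7/8)]
  = 0.3750 + 0.1686
  = 0.5436 bits

H(B|A) = 0.5436 - 0.5436 = 0.0000 bits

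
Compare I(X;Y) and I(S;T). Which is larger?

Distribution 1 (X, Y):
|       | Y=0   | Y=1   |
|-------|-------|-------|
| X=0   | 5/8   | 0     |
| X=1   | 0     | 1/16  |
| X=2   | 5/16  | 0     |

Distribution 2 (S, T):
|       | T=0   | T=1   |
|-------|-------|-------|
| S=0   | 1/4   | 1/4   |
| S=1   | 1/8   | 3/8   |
Distribution 1 (X, Y):
Marginal P(X) (row sums):
  P(X=0) = 5/8 + 0 = 5/8
  P(X=1) = 0 + 1/16 = 1/16
  P(X=2) = 5/16 + 0 = 5/16
Marginal P(Y) (column sums):
  P(Y=0) = 5/8 + 0 + 5/16 = 15/16
  P(Y=1) = 0 + 1/16 + 0 = 1/16

H(X) = -[(5/8)·log₂(5/8) + (1/16)·log₂(1/16) + (5/16)·log₂(5/16)]
  = 0.4238 + 0.2500 + 0.5244
  = 1.1982 bits
H(Y) = -[(15/16)·log₂(15/16) + (1/16)·log₂(1/16)]
  = 0.0873 + 0.2500
  = 0.3373 bits
H(X,Y) = -[(5/8)·log₂(5/8) + (1/16)·log₂(1/16) + (5/16)·log₂(5/16)]
  = 0.4238 + 0.2500 + 0.5244
  = 1.1982 bits

I(X;Y) = H(X) + H(Y) - H(X,Y)
  = 1.1982 + 0.3373 - 1.1982
  = 0.3373 bits

Distribution 2 (S, T):
Marginal P(S) (row sums):
  P(S=0) = 1/4 + 1/4 = 1/2
  P(S=1) = 1/8 + 3/8 = 1/2
Marginal P(T) (column sums):
  P(T=0) = 1/4 + 1/8 = 3/8
  P(T=1) = 1/4 + 3/8 = 5/8

H(S) = -[(1/2)·log₂(1/2) + (1/2)·log₂(1/2)]
  = 0.5000 + 0.5000
  = 1.0000 bits
H(T) = -[(3/8)·log₂(3/8) + (5/8)·log₂(5/8)]
  = 0.5306 + 0.4238
  = 0.9544 bits
H(S,T) = -[(1/4)·log₂(1/4) + (1/4)·log₂(1/4) + (1/8)·log₂(1/8) + (3/8)·log₂(3/8)]
  = 0.5000 + 0.5000 + 0.3750 + 0.5306
  = 1.9056 bits

I(S;T) = H(S) + H(T) - H(S,T)
  = 1.0000 + 0.9544 - 1.9056
  = 0.0488 bits

I(X;Y) = 0.3373 bits > I(S;T) = 0.0488 bits, so (X, Y) has the higher mutual information (stronger dependence).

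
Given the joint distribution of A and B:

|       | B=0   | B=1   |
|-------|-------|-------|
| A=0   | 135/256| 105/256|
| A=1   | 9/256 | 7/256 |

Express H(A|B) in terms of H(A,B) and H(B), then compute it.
H(A|B) = H(A,B) - H(B)

Marginal P(B) (column sums):
  P(B=0) = 135/256 + 9/256 = 9/16
  P(B=1) = 105/256 + 7/256 = 7/16

H(A,B) = -[(135/256)·log₂(135/256) + (105/256)·log₂(105/256) + (9/256)·log₂(9/256) + (7/256)·log₂(7/256)]
  = 0.4868 + 0.5274 + 0.1698 + 0.1420
  = 1.3260 bits
H(B) = -[(9/16)·log₂(9/16) + (7/16)·log₂(7/16)]
  = 0.4669 + 0.5218
  = 0.9887 bits

H(A|B) = 1.3260 - 0.9887 = 0.3373 bits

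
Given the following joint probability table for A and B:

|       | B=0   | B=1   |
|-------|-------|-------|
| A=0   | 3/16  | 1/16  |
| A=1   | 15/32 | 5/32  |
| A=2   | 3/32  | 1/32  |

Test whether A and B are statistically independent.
Marginal P(A) (row sums):
  P(A=0) = 3/16 + 1/16 = 1/4
  P(A=1) = 15/32 + 5/32 = 5/8
  P(A=2) = 3/32 + 1/32 = 1/8
Marginal P(B) (column sums):
  P(B=0) = 3/16 + 15/32 + 3/32 = 3/4
  P(B=1) = 1/16 + 5/32 + 1/32 = 1/4

A and B are independent iff P(A=i,B=j) = P(A=i)·P(B=j) for every cell.
  P(A=0)·P(B=0) = 1/4 × 3/4 = 3/16 = P(A=0,B=0) ✓
  P(A=0)·P(B=1) = 1/4 × 1/4 = 1/16 = P(A=0,B=1) ✓
  P(A=1)·P(B=0) = 5/8 × 3/4 = 15/32 = P(A=1,B=0) ✓
  P(A=1)·P(B=1) = 5/8 × 1/4 = 5/32 = P(A=1,B=1) ✓
  P(A=2)·P(B=0) = 1/8 × 3/4 = 3/32 = P(A=2,B=0) ✓
  P(A=2)·P(B=1) = 1/8 × 1/4 = 1/32 = P(A=2,B=1) ✓

Yes, A and B are independent: every cell factors, so I(A;B) = 0 bits.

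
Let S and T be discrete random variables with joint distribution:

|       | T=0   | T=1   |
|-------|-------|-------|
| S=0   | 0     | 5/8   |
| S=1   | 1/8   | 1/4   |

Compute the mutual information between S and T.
Marginal P(S) (row sums):
  P(S=0) = 0 + 5/8 = 5/8
  P(S=1) = 1/8 + 1/4 = 3/8
Marginal P(T) (column sums):
  P(T=0) = 0 + 1/8 = 1/8
  P(T=1) = 5/8 + 1/4 = 7/8

H(S) = -[(5/8)·log₂(5/8) + (3/8)·log₂(3/8)]
  = 0.4238 + 0.5306
  = 0.9544 bits
H(T) = -[(1/8)·log₂(1/8) + (7/8)·log₂(7/8)]
  = 0.3750 + 0.1686
  = 0.5436 bits
H(S,T) = -[(5/8)·log₂(5/8) + (1/8)·log₂(1/8) + (1/4)·log₂(1/4)]
  = 0.4238 + 0.3750 + 0.5000
  = 1.2988 bits

I(S;T) = H(S) + H(T) - H(S,T)
  = 0.9544 + 0.5436 - 1.2988
  = 0.1992 bits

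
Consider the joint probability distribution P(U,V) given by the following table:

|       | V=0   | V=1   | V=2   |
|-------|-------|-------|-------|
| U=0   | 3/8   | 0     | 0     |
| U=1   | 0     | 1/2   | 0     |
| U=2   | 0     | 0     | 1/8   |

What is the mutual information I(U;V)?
Marginal P(U) (row sums):
  P(U=0) = 3/8 + 0 + 0 = 3/8
  P(U=1) = 0 + 1/2 + 0 = 1/2
  P(U=2) = 0 + 0 + 1/8 = 1/8
Marginal P(V) (column sums):
  P(V=0) = 3/8 + 0 + 0 = 3/8
  P(V=1) = 0 + 1/2 + 0 = 1/2
  P(V=2) = 0 + 0 + 1/8 = 1/8

H(U) = -[(3/8)·log₂(3/8) + (1/2)·log₂(1/2) + (1/8)·log₂(1/8)]
  = 0.5306 + 0.5000 + 0.3750
  = 1.4056 bits
H(V) = -[(3/8)·log₂(3/8) + (1/2)·log₂(1/2) + (1/8)·log₂(1/8)]
  = 0.5306 + 0.5000 + 0.3750
  = 1.4056 bits
H(U,V) = -[(3/8)·log₂(3/8) + (1/2)·log₂(1/2) + (1/8)·log₂(1/8)]
  = 0.5306 + 0.5000 + 0.3750
  = 1.4056 bits

I(U;V) = H(U) + H(V) - H(U,V)
  = 1.4056 + 1.4056 - 1.4056
  = 1.4056 bits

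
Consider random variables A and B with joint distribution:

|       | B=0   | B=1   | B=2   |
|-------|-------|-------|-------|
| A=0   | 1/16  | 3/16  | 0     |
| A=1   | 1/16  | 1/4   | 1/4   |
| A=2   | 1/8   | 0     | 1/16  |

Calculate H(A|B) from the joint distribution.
Marginal P(B) (column sums):
  P(B=0) = 1/16 + 1/16 + 1/8 = 1/4
  P(B=1) = 3/16 + 1/4 + 0 = 7/16
  P(B=2) = 0 + 1/4 + 1/16 = 5/16

H(A|B) = -Σ P(A,B)·log₂ P(A|B), where P(A|B) = P(A,B) / P(B)
  (cells with P(A,B) = 0 contribute 0)
  (A=0,B=0): P(A|B) = (1/16)/(1/4) = 1/4;  -(1/16)·log₂(1/4) = 0.1250
  (A=0,B=1): P(A|B) = (3/16)/(7/16) = 3/7;  -(3/16)·log₂(3/7) = 0.2292
  (A=1,B=0): P(A|B) = (1/16)/(1/4) = 1/4;  -(1/16)·log₂(1/4) = 0.1250
  (A=1,B=1): P(A|B) = (1/4)/(7/16) = 4/7;  -(1/4)·log₂(4/7) = 0.2018
  (A=1,B=2): P(A|B) = (1/4)/(5/16) = 4/5;  -(1/4)·log₂(4/5) = 0.0805
  (A=2,B=0): P(A|B) = (1/8)/(1/4) = 1/2;  -(1/8)·log₂(1/2) = 0.1250
  (A=2,B=2): P(A|B) = (1/16)/(5/16) = 1/5;  -(1/16)·log₂(1/5) = 0.1451
H(A|B) = 0.1250 + 0.2292 + 0.1250 + 0.2018 + 0.0805 + 0.1250 + 0.1451
  = 1.0316 bits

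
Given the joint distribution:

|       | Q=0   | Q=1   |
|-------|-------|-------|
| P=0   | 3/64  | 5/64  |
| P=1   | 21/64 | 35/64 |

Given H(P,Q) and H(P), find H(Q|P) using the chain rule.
From the chain rule: H(P,Q) = H(P) + H(Q|P)
Therefore: H(Q|P) = H(P,Q) - H(P)

H(P,Q) = -[(3/64)·log₂(3/64) + (5/64)·log₂(5/64) + (21/64)·log₂(21/64) + (35/64)·log₂(35/64)]
  = 0.2070 + 0.2873 + 0.5275 + 0.4762
  = 1.4980 bits
Marginal P(P) (row sums):
  P(P=0) = 3/64 + 5/64 = 1/8
  P(P=1) = 21/64 + 35/64 = 7/8
H(P) = -[(1/8)·log₂(1/8) + (7/8)·log₂(7/8)]
  = 0.3750 + 0.1686
  = 0.5436 bits

H(Q|P) = 1.4980 - 0.5436 = 0.9544 bits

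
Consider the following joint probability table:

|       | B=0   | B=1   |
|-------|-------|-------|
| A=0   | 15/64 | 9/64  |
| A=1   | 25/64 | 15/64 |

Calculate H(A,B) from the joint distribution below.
H(A,B) = -Σ P(A,B) log₂ P(A,B), summed over the non-zero cells:
H(A,B) = -[(15/64)·log₂(15/64) + (9/64)·log₂(9/64) + (25/64)·log₂(25/64) + (15/64)·log₂(15/64)]
  = 0.4906 + 0.3980 + 0.5297 + 0.4906
  = 1.9089 bits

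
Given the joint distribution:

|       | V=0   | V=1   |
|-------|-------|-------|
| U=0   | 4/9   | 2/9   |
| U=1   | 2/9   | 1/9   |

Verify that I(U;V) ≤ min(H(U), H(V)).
Marginal P(U) (row sums):
  P(U=0) = 4/9 + 2/9 = 2/3
  P(U=1) = 2/9 + 1/9 = 1/3
Marginal P(V) (column sums):
  P(V=0) = 4/9 + 2/9 = 2/3
  P(V=1) = 2/9 + 1/9 = 1/3

H(U) = -[(2/3)·log₂(2/3) + (1/3)·log₂(1/3)]
  = 0.3900 + 0.5283
  = 0.9183 bits
H(V) = -[(2/3)·log₂(2/3) + (1/3)·log₂(1/3)]
  = 0.3900 + 0.5283
  = 0.9183 bits
H(U,V) = -[(4/9)·log₂(4/9) + (2/9)·log₂(2/9) + (2/9)·log₂(2/9) + (1/9)·log₂(1/9)]
  = 0.5200 + 0.4822 + 0.4822 + 0.3522
  = 1.8366 bits

I(U;V) = H(U) + H(V) - H(U,V)
  = 0.9183 + 0.9183 - 1.8366
  = 0.0000 bits

min(H(U), H(V)) = min(0.9183, 0.9183) = 0.9183 bits
Since 0.0000 ≤ 0.9183, the bound is satisfied ✓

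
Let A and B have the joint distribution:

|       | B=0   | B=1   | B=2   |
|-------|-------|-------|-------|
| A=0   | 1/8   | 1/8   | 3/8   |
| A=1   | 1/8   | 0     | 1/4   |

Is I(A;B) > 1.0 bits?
Marginal P(A) (row sums):
  P(A=0) = 1/8 + 1/8 + 3/8 = 5/8
  P(A=1) = 1/8 + 0 + 1/4 = 3/8
Marginal P(B) (column sums):
  P(B=0) = 1/8 + 1/8 = 1/4
  P(B=1) = 1/8 + 0 = 1/8
  P(B=2) = 3/8 + 1/4 = 5/8

H(A) = -[(5/8)·log₂(5/8) + (3/8)·log₂(3/8)]
  = 0.4238 + 0.5306
  = 0.9544 bits
H(B) = -[(1/4)·log₂(1/4) + (1/8)·log₂(1/8) + (5/8)·log₂(5/8)]
  = 0.5000 + 0.3750 + 0.4238
  = 1.2988 bits
H(A,B) = -[(1/8)·log₂(1/8) + (1/8)·log₂(1/8) + (3/8)·log₂(3/8) + (1/8)·log₂(1/8) + (1/4)·log₂(1/4)]
  = 0.3750 + 0.3750 + 0.5306 + 0.3750 + 0.5000
  = 2.1556 bits

I(A;B) = H(A) + H(B) - H(A,B)
  = 0.9544 + 1.2988 - 2.1556
  = 0.0976 bits

No. I(A;B) = 0.0976 bits, which is ≤ 1.0 bits.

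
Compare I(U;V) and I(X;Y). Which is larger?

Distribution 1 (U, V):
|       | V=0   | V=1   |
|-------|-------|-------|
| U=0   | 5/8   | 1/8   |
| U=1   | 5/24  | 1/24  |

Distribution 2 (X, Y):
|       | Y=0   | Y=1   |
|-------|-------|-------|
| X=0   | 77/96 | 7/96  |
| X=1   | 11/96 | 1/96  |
Distribution 1 (U, V):
Marginal P(U) (row sums):
  P(U=0) = 5/8 + 1/8 = 3/4
  P(U=1) = 5/24 + 1/24 = 1/4
Marginal P(V) (column sums):
  P(V=0) = 5/8 + 5/24 = 5/6
  P(V=1) = 1/8 + 1/24 = 1/6

H(U) = -[(3/4)·log₂(3/4) + (1/4)·log₂(1/4)]
  = 0.3113 + 0.5000
  = 0.8113 bits
H(V) = -[(5/6)·log₂(5/6) + (1/6)·log₂(1/6)]
  = 0.2192 + 0.4308
  = 0.6500 bits
H(U,V) = -[(5/8)·log₂(5/8) + (1/8)·log₂(1/8) + (5/24)·log₂(5/24) + (1/24)·log₂(1/24)]
  = 0.4238 + 0.3750 + 0.4715 + 0.1910
  = 1.4613 bits

I(U;V) = H(U) + H(V) - H(U,V)
  = 0.8113 + 0.6500 - 1.4613
  = 0.0000 bits

Distribution 2 (X, Y):
Marginal P(X) (row sums):
  P(X=0) = 77/96 + 7/96 = 7/8
  P(X=1) = 11/96 + 1/96 = 1/8
Marginal P(Y) (column sums):
  P(Y=0) = 77/96 + 11/96 = 11/12
  P(Y=1) = 7/96 + 1/96 = 1/12

H(X) = -[(7/8)·log₂(7/8) + (1/8)·log₂(1/8)]
  = 0.1686 + 0.3750
  = 0.5436 bits
H(Y) = -[(11/12)·log₂(11/12) + (1/12)·log₂(1/12)]
  = 0.1151 + 0.2987
  = 0.4138 bits
H(X,Y) = -[(77/96)·log₂(77/96) + (7/96)·log₂(7/96) + (11/96)·log₂(11/96) + (1/96)·log₂(1/96)]
  = 0.2552 + 0.2755 + 0.3581 + 0.0686
  = 0.9574 bits

I(X;Y) = H(X) + H(Y) - H(X,Y)
  = 0.5436 + 0.4138 - 0.9574
  = 0.0000 bits

Both joint tables factor as the product of their marginals, so I(U;V) = I(X;Y) = 0 bits: neither is larger (both pairs are independent).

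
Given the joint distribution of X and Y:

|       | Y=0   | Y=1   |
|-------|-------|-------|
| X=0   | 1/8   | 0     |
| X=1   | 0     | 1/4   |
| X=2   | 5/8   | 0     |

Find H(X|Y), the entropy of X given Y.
Marginal P(Y) (column sums):
  P(Y=0) = 1/8 + 0 + 5/8 = 3/4
  P(Y=1) = 0 + 1/4 + 0 = 1/4

H(X|Y) = -Σ P(X,Y)·log₂ P(X|Y), where P(X|Y) = P(X,Y) / P(Y)
  (cells with P(X,Y) = 0 contribute 0)
  (X=0,Y=0): P(X|Y) = (1/8)/(3/4) = 1/6;  -(1/8)·log₂(1/6) = 0.3231
  (X=1,Y=1): P(X|Y) = (1/4)/(1/4) = 1;  -(1/4)·log₂(1) = 0.0000
  (X=2,Y=0): P(X|Y) = (5/8)/(3/4) = 5/6;  -(5/8)·log₂(5/6) = 0.1644
H(X|Y) = 0.3231 + 0.0000 + 0.1644
  = 0.4875 bits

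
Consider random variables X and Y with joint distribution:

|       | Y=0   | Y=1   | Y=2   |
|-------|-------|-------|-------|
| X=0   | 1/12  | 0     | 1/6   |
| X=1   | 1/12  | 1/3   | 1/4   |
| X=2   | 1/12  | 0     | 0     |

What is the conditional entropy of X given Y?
Marginal P(Y) (column sums):
  P(Y=0) = 1/12 + 1/12 + 1/12 = 1/4
  P(Y=1) = 0 + 1/3 + 0 = 1/3
  P(Y=2) = 1/6 + 1/4 + 0 = 5/12

H(X|Y) = -Σ P(X,Y)·log₂ P(X|Y), where P(X|Y) = P(X,Y) / P(Y)
  (cells with P(X,Y) = 0 contribute 0)
  (X=0,Y=0): P(X|Y) = (1/12)/(1/4) = 1/3;  -(1/12)·log₂(1/3) = 0.1321
  (X=0,Y=2): P(X|Y) = (1/6)/(5/12) = 2/5;  -(1/6)·log₂(2/5) = 0.2203
  (X=1,Y=0): P(X|Y) = (1/12)/(1/4) = 1/3;  -(1/12)·log₂(1/3) = 0.1321
  (X=1,Y=1): P(X|Y) = (1/3)/(1/3) = 1;  -(1/3)·log₂(1) = 0.0000
  (X=1,Y=2): P(X|Y) = (1/4)/(5/12) = 3/5;  -(1/4)·log₂(3/5) = 0.1842
  (X=2,Y=0): P(X|Y) = (1/12)/(1/4) = 1/3;  -(1/12)·log₂(1/3) = 0.1321
H(X|Y) = 0.1321 + 0.2203 + 0.1321 + 0.0000 + 0.1842 + 0.1321
  = 0.8008 bits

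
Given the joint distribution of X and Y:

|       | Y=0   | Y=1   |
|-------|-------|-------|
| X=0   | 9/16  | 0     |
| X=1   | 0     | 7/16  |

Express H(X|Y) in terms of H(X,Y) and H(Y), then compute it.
H(X|Y) = H(X,Y) - H(Y)

Marginal P(Y) (column sums):
  P(Y=0) = 9/16 + 0 = 9/16
  P(Y=1) = 0 + 7/16 = 7/16

H(X,Y) = -[(9/16)·log₂(9/16) + (7/16)·log₂(7/16)]
  = 0.4669 + 0.5218
  = 0.9887 bits
H(Y) = -[(9/16)·log₂(9/16) + (7/16)·log₂(7/16)]
  = 0.4669 + 0.5218
  = 0.9887 bits

H(X|Y) = 0.9887 - 0.9887 = 0.0000 bits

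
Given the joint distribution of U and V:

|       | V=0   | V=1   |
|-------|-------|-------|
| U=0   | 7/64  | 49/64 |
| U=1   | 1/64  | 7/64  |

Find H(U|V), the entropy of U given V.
Marginal P(V) (column sums):
  P(V=0) = 7/64 + 1/64 = 1/8
  P(V=1) = 49/64 + 7/64 = 7/8

H(U|V) = -Σ P(U,V)·log₂ P(U|V), where P(U|V) = P(U,V) / P(V)
  (U=0,V=0): P(U|V) = (7/64)/(1/8) = 7/8;  -(7/64)·log₂(7/8) = 0.0211
  (U=0,V=1): P(U|V) = (49/64)/(7/8) = 7/8;  -(49/64)·log₂(7/8) = 0.1475
  (U=1,V=0): P(U|V) = (1/64)/(1/8) = 1/8;  -(1/64)·log₂(1/8) = 0.0469
  (U=1,V=1): P(U|V) = (7/64)/(7/8) = 1/8;  -(7/64)·log₂(1/8) = 0.3281
H(U|V) = 0.0211 + 0.1475 + 0.0469 + 0.3281
  = 0.5436 bits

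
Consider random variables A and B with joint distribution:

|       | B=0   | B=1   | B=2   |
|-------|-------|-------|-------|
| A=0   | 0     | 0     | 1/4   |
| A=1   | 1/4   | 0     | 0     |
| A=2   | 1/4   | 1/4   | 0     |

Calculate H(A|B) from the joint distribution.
Marginal P(B) (column sums):
  P(B=0) = 0 + 1/4 + 1/4 = 1/2
  P(B=1) = 0 + 0 + 1/4 = 1/4
  P(B=2) = 1/4 + 0 + 0 = 1/4

H(A|B) = -Σ P(A,B)·log₂ P(A|B), where P(A|B) = P(A,B) / P(B)
  (cells with P(A,B) = 0 contribute 0)
  (A=0,B=2): P(A|B) = (1/4)/(1/4) = 1;  -(1/4)·log₂(1) = 0.0000
  (A=1,B=0): P(A|B) = (1/4)/(1/2) = 1/2;  -(1/4)·log₂(1/2) = 0.2500
  (A=2,B=0): P(A|B) = (1/4)/(1/2) = 1/2;  -(1/4)·log₂(1/2) = 0.2500
  (A=2,B=1): P(A|B) = (1/4)/(1/4) = 1;  -(1/4)·log₂(1) = 0.0000
H(A|B) = 0.0000 + 0.2500 + 0.2500 + 0.0000
  = 0.5000 bits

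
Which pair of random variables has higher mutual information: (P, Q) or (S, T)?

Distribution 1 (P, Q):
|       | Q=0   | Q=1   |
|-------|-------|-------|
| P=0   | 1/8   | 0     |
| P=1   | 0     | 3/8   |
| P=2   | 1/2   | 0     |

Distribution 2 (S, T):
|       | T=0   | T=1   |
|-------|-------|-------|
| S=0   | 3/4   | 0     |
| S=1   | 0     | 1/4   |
Distribution 1 (P, Q):
Marginal P(P) (row sums):
  P(P=0) = 1/8 + 0 = 1/8
  P(P=1) = 0 + 3/8 = 3/8
  P(P=2) = 1/2 + 0 = 1/2
Marginal P(Q) (column sums):
  P(Q=0) = 1/8 + 0 + 1/2 = 5/8
  P(Q=1) = 0 + 3/8 + 0 = 3/8

H(P) = -[(1/8)·log₂(1/8) + (3/8)·log₂(3/8) + (1/2)·log₂(1/2)]
  = 0.3750 + 0.5306 + 0.5000
  = 1.4056 bits
H(Q) = -[(5/8)·log₂(5/8) + (3/8)·log₂(3/8)]
  = 0.4238 + 0.5306
  = 0.9544 bits
H(P,Q) = -[(1/8)·log₂(1/8) + (3/8)·log₂(3/8) + (1/2)·log₂(1/2)]
  = 0.3750 + 0.5306 + 0.5000
  = 1.4056 bits

I(P;Q) = H(P) + H(Q) - H(P,Q)
  = 1.4056 + 0.9544 - 1.4056
  = 0.9544 bits

Distribution 2 (S, T):
Marginal P(S) (row sums):
  P(S=0) = 3/4 + 0 = 3/4
  P(S=1) = 0 + 1/4 = 1/4
Marginal P(T) (column sums):
  P(T=0) = 3/4 + 0 = 3/4
  P(T=1) = 0 + 1/4 = 1/4

H(S) = -[(3/4)·log₂(3/4) + (1/4)·log₂(1/4)]
  = 0.3113 + 0.5000
  = 0.8113 bits
H(T) = -[(3/4)·log₂(3/4) + (1/4)·log₂(1/4)]
  = 0.3113 + 0.5000
  = 0.8113 bits
H(S,T) = -[(3/4)·log₂(3/4) + (1/4)·log₂(1/4)]
  = 0.3113 + 0.5000
  = 0.8113 bits

I(S;T) = H(S) + H(T) - H(S,T)
  = 0.8113 + 0.8113 - 0.8113
  = 0.8113 bits

I(P;Q) = 0.9544 bits > I(S;T) = 0.8113 bits, so (P, Q) has the higher mutual information (stronger dependence).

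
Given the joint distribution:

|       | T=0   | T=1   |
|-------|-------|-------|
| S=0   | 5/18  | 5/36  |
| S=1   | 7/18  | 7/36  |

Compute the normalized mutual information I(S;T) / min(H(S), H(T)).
Marginal P(S) (row sums):
  P(S=0) = 5/18 + 5/36 = 5/12
  P(S=1) = 7/18 + 7/36 = 7/12
Marginal P(T) (column sums):
  P(T=0) = 5/18 + 7/18 = 2/3
  P(T=1) = 5/36 + 7/36 = 1/3

H(S) = -[(5/12)·log₂(5/12) + (7/12)·log₂(7/12)]
  = 0.5263 + 0.4536
  = 0.9799 bits
H(T) = -[(2/3)·log₂(2/3) + (1/3)·log₂(1/3)]
  = 0.3900 + 0.5283
  = 0.9183 bits
H(S,T) = -[(5/18)·log₂(5/18) + (5/36)·log₂(5/36) + (7/18)·log₂(7/18) + (7/36)·log₂(7/36)]
  = 0.5133 + 0.3956 + 0.5299 + 0.4594
  = 1.8982 bits

I(S;T) = H(S) + H(T) - H(S,T)
  = 0.9799 + 0.9183 - 1.8982
  = 0.0000 bits

min(H(S), H(T)) = min(0.9799, 0.9183) = 0.9183 bits
Normalized MI = 0.0000 / 0.9183 = 0.0000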